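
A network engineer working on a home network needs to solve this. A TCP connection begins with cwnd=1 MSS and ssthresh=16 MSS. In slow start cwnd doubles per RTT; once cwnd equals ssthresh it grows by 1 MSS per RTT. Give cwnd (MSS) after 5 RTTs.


RTT 0: cwnd = 1 MSS (initial)
RTT 1: cwnd = 2 MSS (slow start, doubled)
RTT 2: cwnd = 4 MSS (slow start, doubled)
RTT 3: cwnd = 8 MSS (slow start, doubled)
RTT 4: cwnd = 16 MSS (slow start, doubled)
RTT 5: cwnd = 17 MSS (congestion avoidance, +1)

17


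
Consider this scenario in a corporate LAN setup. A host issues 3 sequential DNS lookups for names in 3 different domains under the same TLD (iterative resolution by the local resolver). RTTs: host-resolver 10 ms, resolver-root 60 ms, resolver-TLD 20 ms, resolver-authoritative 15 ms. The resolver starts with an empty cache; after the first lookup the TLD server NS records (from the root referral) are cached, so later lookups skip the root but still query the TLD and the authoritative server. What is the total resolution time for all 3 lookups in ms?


Lookup 1 (cold cache): local + root + TLD + auth = 10 + 60 + 20 + 15 = 105 ms
Lookups 2..3 (TLD NS cached -> skip root; new domain -> still ask TLD and auth): local + TLD + auth = 10 + 20 + 15 = 45 ms each
Remaining 2 lookups: 2 * 45 = 90 ms
Total = 105 + 90 = 195 ms

195


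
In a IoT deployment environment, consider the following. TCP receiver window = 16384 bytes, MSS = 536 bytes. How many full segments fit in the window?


Given: RWND = 16384 bytes, MSS = 536 bytes
Full segments = floor(RWND / MSS)
Full segments = floor(16384 / 536)
Full segments = floor(30.5672) = 30

30


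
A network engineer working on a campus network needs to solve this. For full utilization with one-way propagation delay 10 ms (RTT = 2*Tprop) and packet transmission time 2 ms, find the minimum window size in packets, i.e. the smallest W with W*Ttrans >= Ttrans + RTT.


Given: Ttrans = 2 ms, RTT = 20 ms (= 2 * Tprop, Tprop = 10 ms)
Time until first ACK returns = Ttrans + RTT = 2 + 20 = 22 ms
Need W * Ttrans >= Ttrans + RTT  ->  W >= (Ttrans + RTT) / Ttrans
(Ttrans + RTT) / Ttrans = 22 / 2 = 11
W_min = ceil(11) = 11

11


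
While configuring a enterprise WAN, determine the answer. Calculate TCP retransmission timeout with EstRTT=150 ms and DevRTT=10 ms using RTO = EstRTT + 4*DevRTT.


Given: EstRTT = 150 ms, DevRTT = 10 ms
Timeout = EstRTT + 4 * DevRTT
4 * DevRTT = 4 * 10 = 40
Timeout = 150 + 40 = 190 ms

190


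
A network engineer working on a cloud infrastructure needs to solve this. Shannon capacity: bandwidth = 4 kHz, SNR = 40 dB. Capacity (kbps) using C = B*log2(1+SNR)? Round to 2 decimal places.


Given: B = 4 kHz, SNR = 40 dB
SNR linear = 10^(40/10) = 10000
1 + SNR = 10001
log2(10001) = 13.2878566418
C = 4 * 1000 * 13.2878566418 = 53151.4266 bps
C = 53.151427 kbps -> 53.15 kbps (2 dp)

53.15


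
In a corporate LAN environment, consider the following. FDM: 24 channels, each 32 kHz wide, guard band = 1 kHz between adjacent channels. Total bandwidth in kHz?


Given: 24 channels, 32 kHz each, guard = 1 kHz
Channel bandwidth = 24 * 32 = 768 kHz
Guard bands = 23 gaps * 1 kHz = 23 kHz
Total = 768 + 23 = 791 kHz

791


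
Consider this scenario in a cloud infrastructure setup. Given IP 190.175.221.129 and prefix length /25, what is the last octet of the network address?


Given: IP = 190.175.221.129, prefix = /25
Subnet mask = 255.255.255.128
Last octet of IP: 129
Last octet of mask: 128
Network last octet = 129 AND 128 = 128

128


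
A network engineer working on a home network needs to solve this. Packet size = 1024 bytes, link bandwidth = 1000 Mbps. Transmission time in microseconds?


Given: packet = 1024 bytes, bandwidth = 1000 Mbps
Packet in bits = 1024 * 8 = 8192 bits
Bandwidth = 1000 * 10^6 = 1000000000 bps
Time = 8192 / 1000000000 seconds
Time in us = 8192 * 10^6 / 1000000000 = 8.192

8.192


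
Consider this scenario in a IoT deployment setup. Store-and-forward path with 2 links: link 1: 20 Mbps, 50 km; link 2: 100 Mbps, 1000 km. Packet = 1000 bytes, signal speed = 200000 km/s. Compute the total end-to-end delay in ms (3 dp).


Packet = 1000 bytes = 8000 bits. Store-and-forward: sum (t_trans + t_prop) per link.
Link 1: t_trans = 8000/(20*10^6) s = 0.4000 ms; t_prop = 50/200000 s = 0.2500 ms; subtotal = 0.6500 ms
Link 2: t_trans = 8000/(100*10^6) s = 0.0800 ms; t_prop = 1000/200000 s = 5.0000 ms; subtotal = 5.0800 ms
End-to-end = 0.6500 + 5.0800 = 5.7300 ms -> 5.730 ms (3 dp)

5.730


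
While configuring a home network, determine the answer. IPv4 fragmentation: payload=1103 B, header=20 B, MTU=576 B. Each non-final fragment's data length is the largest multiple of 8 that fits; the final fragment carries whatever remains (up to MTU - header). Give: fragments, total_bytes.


Max data per non-final fragment = floor((MTU - header)/8)*8 = floor((576 - 20)/8)*8 = floor(556/8)*8 = 552 B
Final fragment needs no 8-byte alignment: it can carry up to MTU - header = 556 B
Non-final fragments needed = ceil((payload - 556) / 552) = ceil(547/552) = ceil(0.9909) = 1
Number of fragments = 1 + 1 = 2
Fragment sizes (data): 1 * 552 B + 551 B (last, 551 <= 556 OK)
Total bytes sent = payload + n_frags * header = 1103 + 2*20 = 1103 + 40 = 1143 B

2, 1143


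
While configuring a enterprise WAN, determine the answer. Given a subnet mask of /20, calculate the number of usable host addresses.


Given: subnet mask /20
Host bits = 32 - 20 = 12
Total addresses = 2^12 = 4096
Usable hosts = 4096 - 2 (network + broadcast) = 4094

4094


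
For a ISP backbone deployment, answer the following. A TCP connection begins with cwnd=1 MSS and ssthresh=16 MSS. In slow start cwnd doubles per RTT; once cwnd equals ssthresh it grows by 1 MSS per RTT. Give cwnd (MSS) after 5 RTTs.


RTT 0: cwnd = 1 MSS (initial)
RTT 1: cwnd = 2 MSS (slow start, doubled)
RTT 2: cwnd = 4 MSS (slow start, doubled)
RTT 3: cwnd = 8 MSS (slow start, doubled)
RTT 4: cwnd = 16 MSS (slow start, doubled)
RTT 5: cwnd = 17 MSS (congestion avoidance, +1)

17


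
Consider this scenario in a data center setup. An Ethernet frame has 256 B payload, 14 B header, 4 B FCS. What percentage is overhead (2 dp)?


Given: payload = 256 B, header = 14 B, trailer = 4 B
Overhead bytes = header + trailer = 14 + 4 = 18
Total frame = payload + overhead = 256 + 18 = 274
Overhead % = 18 / 274 * 100 = 6.5693% -> 6.57% (2 dp)

6.57


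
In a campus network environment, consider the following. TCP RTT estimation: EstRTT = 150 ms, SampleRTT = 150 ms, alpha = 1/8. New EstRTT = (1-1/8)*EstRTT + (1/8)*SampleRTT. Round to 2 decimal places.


Given: EstRTT = 150 ms, SampleRTT = 150 ms, alpha = 1/8
New EstRTT = (1 - alpha) * EstRTT + alpha * SampleRTT
(7/8) * 150 = 131.25
(1/8) * 150 = 18.75
New EstRTT = 131.25 + 18.75 = 150 ms -> 150.00 ms (2 dp)

150.00


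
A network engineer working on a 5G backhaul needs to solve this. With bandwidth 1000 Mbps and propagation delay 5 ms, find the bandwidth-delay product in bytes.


Given: bandwidth = 1000 Mbps, delay = 5 ms
BDP in bits = 1000 * 10^6 * 5 / 1000
BDP in bits = 5000000
BDP in bytes = 5000000 / 8 = 625000

625000


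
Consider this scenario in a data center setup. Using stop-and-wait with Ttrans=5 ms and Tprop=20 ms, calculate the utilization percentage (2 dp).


Given: Ttrans = 5 ms, Tprop = 20 ms
RTT = 2 * Tprop = 2 * 20 = 40 ms
U = Ttrans / (Ttrans + RTT)
U = 5 / (5 + 40)
U = 5 / 45 = 0.111111
U% = 11.11%

11.11


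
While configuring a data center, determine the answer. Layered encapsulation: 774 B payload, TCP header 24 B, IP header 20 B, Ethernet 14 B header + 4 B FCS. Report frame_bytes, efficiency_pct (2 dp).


TCP segment = 774 + 24 = 798 B
IP packet = 798 + 20 = 818 B
Ethernet frame = 818 + 14 + 4 = 836 B
Efficiency = app / frame = 774 / 836 = 0.925837 = 92.5837% -> 92.58% (2 dp)

836, 92.58


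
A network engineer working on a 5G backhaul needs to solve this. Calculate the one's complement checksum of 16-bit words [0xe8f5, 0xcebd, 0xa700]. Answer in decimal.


Given words: [0xe8f5, 0xcebd, 0xa700]
Step 1: Sum all words
Raw sum = 59637 + 52925 + 42752 = 155314
Step 2: Fold carry: (24242 + 2) = 24244
One's complement = ~24244 & 0xFFFF = 41291

41291


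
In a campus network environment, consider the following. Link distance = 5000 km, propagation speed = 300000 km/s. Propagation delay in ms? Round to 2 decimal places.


Given: distance = 5000 km, speed = 300000 km/s
Delay = distance / speed = 5000 / 300000 seconds
Delay in ms = 5000 * 1000 / 300000
Delay = 16.6667 ms
Rounded to 2 dp = 16.67 ms

16.67


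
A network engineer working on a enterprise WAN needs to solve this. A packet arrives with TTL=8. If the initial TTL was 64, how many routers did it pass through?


Given: initial TTL = 64, received TTL = 8
Hops = initial TTL - received TTL
Hops = 64 - 8 = 56

56


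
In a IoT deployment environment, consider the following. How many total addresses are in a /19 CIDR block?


Given: CIDR prefix /19
Host bits = 32 - 19 = 13
Total addresses = 2^13 = 8192

8192


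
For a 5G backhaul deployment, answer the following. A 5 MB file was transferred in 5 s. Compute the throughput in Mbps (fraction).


Given: file = 5 MB, time = 5 s
File in Mb = 5 * 8 = 40 Mb
Throughput = 40 / 5 Mbps
Throughput = 8 Mbps

8


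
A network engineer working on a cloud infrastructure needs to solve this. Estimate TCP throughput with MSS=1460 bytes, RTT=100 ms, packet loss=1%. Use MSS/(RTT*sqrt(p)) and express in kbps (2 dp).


Given: MSS = 1460 bytes, RTT = 100 ms, loss = 1%
RTT in seconds = 100 / 1000 = 0.1
Loss rate = 1% = 0.01
sqrt(loss) = sqrt(0.01) = 0.1
Throughput (bytes/s) = 1460 / (0.1 * 0.1) = 146000.0000
Throughput (kbps) = 146000.0000 * 8 / 1000 = 1168.000000 -> 1168.00 kbps (2 dp)

1168.00


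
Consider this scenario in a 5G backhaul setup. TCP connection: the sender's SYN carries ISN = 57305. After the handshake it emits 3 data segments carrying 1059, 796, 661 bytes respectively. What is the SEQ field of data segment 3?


The SYN occupies sequence number ISN = 57305, so the first data byte is ISN + 1 = 57306.
SEQ of data segment i = (ISN + 1) + sum of payload sizes of segments 1..i-1.
Segment 1: SEQ = 57306, payload = 1059 bytes
Segment 2: SEQ = 58365, payload = 796 bytes
Segment 3: SEQ = 59161, payload = 661 bytes
SEQ of segment 3 = 57306 + 1059 + 796 = 59161

59161


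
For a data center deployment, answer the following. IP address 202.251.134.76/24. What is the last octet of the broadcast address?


Given: IP = 202.251.134.76, prefix = /24
Host bits = 32 - 24 = 8
Network last octet = 76 AND mask = 0
Host part size = 2^8 - 1 = 255
Broadcast last octet = 0 OR 255 = 255

255


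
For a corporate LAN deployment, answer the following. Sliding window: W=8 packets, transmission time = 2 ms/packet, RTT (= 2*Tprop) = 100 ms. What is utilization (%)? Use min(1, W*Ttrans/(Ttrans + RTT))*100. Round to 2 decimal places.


Given: W = 8, Ttrans = 2 ms, RTT = 100 ms (= 2 * Tprop, Tprop = 50 ms)
Cycle time = Ttrans + RTT = 2 + 100 = 102 ms (first packet sent until its ACK returns)
W * Ttrans = 8 * 2 = 16 ms of sending per cycle
W * Ttrans / (Ttrans + RTT) = 16 / 102 = 0.156863
U = min(1, 0.156863) = 0.156863
U% = 15.69%

15.69


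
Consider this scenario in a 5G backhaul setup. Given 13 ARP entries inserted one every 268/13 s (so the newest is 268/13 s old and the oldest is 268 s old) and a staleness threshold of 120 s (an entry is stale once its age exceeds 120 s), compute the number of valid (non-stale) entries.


Ages are k * 268/13 s for k = 1..13 (spacing = 20.6154 s).
Entry k is valid iff k * 268/13 <= 120 iff k <= 13 * 120 / 268 = 5.8209
n_valid = floor(5.8209) = 5
(n_stale = 13 - 5 = 8)

5


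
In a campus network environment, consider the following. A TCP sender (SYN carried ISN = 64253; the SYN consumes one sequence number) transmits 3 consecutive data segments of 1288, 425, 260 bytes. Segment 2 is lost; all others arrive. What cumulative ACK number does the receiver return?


SYN uses sequence number 64253; first data byte = ISN + 1 = 64254.
Segment 1: SEQ = 64254, len = 1288 B, covers [64254, 65541]
Segment 2: SEQ = 65542, len = 425 B, covers [65542, 65966] [LOST]
Segment 3: SEQ = 65967, len = 260 B, covers [65967, 66226]
In-order data received: bytes [64254, 65541] (segments 1..1).
Segment 2 missing -> gap begins at byte 65542; later segments buffered out of order.
Cumulative ACK = next expected in-order byte = 64254 + 1288 = 65542

65542


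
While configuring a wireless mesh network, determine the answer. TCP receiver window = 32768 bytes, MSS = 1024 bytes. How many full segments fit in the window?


Given: RWND = 32768 bytes, MSS = 1024 bytes
Full segments = floor(RWND / MSS)
Full segments = floor(32768 / 1024)
Full segments = floor(32.0) = 32

32


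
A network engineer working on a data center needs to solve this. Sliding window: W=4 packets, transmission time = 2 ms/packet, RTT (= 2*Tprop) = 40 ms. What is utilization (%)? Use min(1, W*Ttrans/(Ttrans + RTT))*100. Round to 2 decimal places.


Given: W = 4, Ttrans = 2 ms, RTT = 40 ms (= 2 * Tprop, Tprop = 20 ms)
Cycle time = Ttrans + RTT = 2 + 40 = 42 ms (first packet sent until its ACK returns)
W * Ttrans = 4 * 2 = 8 ms of sending per cycle
W * Ttrans / (Ttrans + RTT) = 8 / 42 = 0.190476
U = min(1, 0.190476) = 0.190476
U% = 19.05%

19.05


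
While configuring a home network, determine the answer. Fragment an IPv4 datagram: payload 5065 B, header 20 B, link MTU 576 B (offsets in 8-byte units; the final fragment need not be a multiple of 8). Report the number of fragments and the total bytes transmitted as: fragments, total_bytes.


Max data per non-final fragment = floor((MTU - header)/8)*8 = floor((576 - 20)/8)*8 = floor(556/8)*8 = 552 B
Final fragment needs no 8-byte alignment: it can carry up to MTU - header = 556 B
Non-final fragments needed = ceil((payload - 556) / 552) = ceil(4509/552) = ceil(8.1685) = 9
Number of fragments = 9 + 1 = 10
Fragment sizes (data): 9 * 552 B + 97 B (last, 97 <= 556 OK)
Total bytes sent = payload + n_frags * header = 5065 + 10*20 = 5065 + 200 = 5265 B

10, 5265


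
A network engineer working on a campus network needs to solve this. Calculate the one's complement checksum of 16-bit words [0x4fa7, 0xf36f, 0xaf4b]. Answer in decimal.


Given words: [0x4fa7, 0xf36f, 0xaf4b]
Step 1: Sum all words
Raw sum = 20391 + 62319 + 44875 = 127585
Step 2: Fold carry: (62049 + 1) = 62050
One's complement = ~62050 & 0xFFFF = 3485

3485


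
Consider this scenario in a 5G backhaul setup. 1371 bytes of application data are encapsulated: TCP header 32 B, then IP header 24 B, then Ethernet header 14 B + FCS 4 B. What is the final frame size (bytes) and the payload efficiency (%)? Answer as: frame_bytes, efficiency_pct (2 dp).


TCP segment = 1371 + 32 = 1403 B
IP packet = 1403 + 24 = 1427 B
Ethernet frame = 1427 + 14 + 4 = 1445 B
Efficiency = app / frame = 1371 / 1445 = 0.948789 = 94.8789% -> 94.88% (2 dp)

1445, 94.88


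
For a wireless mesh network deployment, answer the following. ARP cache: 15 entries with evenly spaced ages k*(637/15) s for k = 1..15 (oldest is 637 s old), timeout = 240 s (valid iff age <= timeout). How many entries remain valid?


Ages are k * 637/15 s for k = 1..15 (spacing = 42.4667 s).
Entry k is valid iff k * 637/15 <= 240 iff k <= 15 * 240 / 637 = 5.6515
n_valid = floor(5.6515) = 5
(n_stale = 15 - 5 = 10)

5


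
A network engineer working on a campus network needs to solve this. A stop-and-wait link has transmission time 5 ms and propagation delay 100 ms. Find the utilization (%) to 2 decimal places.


Given: Ttrans = 5 ms, Tprop = 100 ms
RTT = 2 * Tprop = 2 * 100 = 200 ms
U = Ttrans / (Ttrans + RTT)
U = 5 / (5 + 200)
U = 5 / 205 = 0.02439
U% = 2.44%

2.44


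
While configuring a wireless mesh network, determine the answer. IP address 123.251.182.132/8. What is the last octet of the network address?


Given: IP = 123.251.182.132, prefix = /8
Subnet mask = 255.0.0.0
Last octet of IP: 132
Last octet of mask: 0
Network last octet = 132 AND 0 = 0

0


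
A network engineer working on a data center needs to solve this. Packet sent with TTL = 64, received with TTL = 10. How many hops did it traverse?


Given: initial TTL = 64, received TTL = 10
Hops = initial TTL - received TTL
Hops = 64 - 10 = 54

54


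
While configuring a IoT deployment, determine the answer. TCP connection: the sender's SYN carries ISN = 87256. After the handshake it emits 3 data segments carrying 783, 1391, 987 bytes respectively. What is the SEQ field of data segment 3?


The SYN occupies sequence number ISN = 87256, so the first data byte is ISN + 1 = 87257.
SEQ of data segment i = (ISN + 1) + sum of payload sizes of segments 1..i-1.
Segment 1: SEQ = 87257, payload = 783 bytes
Segment 2: SEQ = 88040, payload = 1391 bytes
Segment 3: SEQ = 89431, payload = 987 bytes
SEQ of segment 3 = 87257 + 783 + 1391 = 89431

89431


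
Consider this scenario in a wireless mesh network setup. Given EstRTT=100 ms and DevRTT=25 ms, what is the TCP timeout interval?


Given: EstRTT = 100 ms, DevRTT = 25 ms
Timeout = EstRTT + 4 * DevRTT
4 * DevRTT = 4 * 25 = 100
Timeout = 100 + 100 = 200 ms

200


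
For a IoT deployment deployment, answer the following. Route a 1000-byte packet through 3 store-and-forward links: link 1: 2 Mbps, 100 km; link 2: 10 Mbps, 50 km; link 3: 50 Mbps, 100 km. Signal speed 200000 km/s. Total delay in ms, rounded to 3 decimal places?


Packet = 1000 bytes = 8000 bits. Store-and-forward: sum (t_trans + t_prop) per link.
Link 1: t_trans = 8000/(2*10^6) s = 4.0000 ms; t_prop = 100/200000 s = 0.5000 ms; subtotal = 4.5000 ms
Link 2: t_trans = 8000/(10*10^6) s = 0.8000 ms; t_prop = 50/200000 s = 0.2500 ms; subtotal = 1.0500 ms
Link 3: t_trans = 8000/(50*10^6) s = 0.1600 ms; t_prop = 100/200000 s = 0.5000 ms; subtotal = 0.6600 ms
End-to-end = 4.5000 + 1.0500 + 0.6600 = 6.2100 ms -> 6.210 ms (3 dp)

6.210


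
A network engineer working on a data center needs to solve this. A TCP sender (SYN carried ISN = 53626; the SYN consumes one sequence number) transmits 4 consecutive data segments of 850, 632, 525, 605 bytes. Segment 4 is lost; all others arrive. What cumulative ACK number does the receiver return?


SYN uses sequence number 53626; first data byte = ISN + 1 = 53627.
Segment 1: SEQ = 53627, len = 850 B, covers [53627, 54476]
Segment 2: SEQ = 54477, len = 632 B, covers [54477, 55108]
Segment 3: SEQ = 55109, len = 525 B, covers [55109, 55633]
Segment 4: SEQ = 55634, len = 605 B, covers [55634, 56238] [LOST]
In-order data received: bytes [53627, 55633] (segments 1..3).
Segment 4 missing -> gap begins at byte 55634.
Cumulative ACK = next expected in-order byte = 53627 + 850 + 632 + 525 = 55634

55634


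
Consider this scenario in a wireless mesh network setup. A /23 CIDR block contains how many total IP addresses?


Given: CIDR prefix /23
Host bits = 32 - 23 = 9
Total addresses = 2^9 = 512

512


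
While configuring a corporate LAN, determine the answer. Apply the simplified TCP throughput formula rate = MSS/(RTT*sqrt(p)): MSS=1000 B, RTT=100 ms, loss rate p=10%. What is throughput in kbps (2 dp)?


Given: MSS = 1000 bytes, RTT = 100 ms, loss = 10%
RTT in seconds = 100 / 1000 = 0.1
Loss rate = 10% = 0.1
sqrt(loss) = sqrt(0.1) = 0.316227766017
Throughput (bytes/s) = 1000 / (0.1 * 0.316227766017) = 31622.7766
Throughput (kbps) = 31622.7766 * 8 / 1000 = 252.982213 -> 252.98 kbps (2 dp)

252.98


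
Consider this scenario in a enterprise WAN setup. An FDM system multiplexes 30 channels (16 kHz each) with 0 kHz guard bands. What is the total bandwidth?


Given: 30 channels, 16 kHz each, guard = 0 kHz
Channel bandwidth = 30 * 16 = 480 kHz
Guard bands = 29 gaps * 0 kHz = 0 kHz
Total = 480 + 0 = 480 kHz

480


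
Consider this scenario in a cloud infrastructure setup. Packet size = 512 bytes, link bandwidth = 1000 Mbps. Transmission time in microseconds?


Given: packet = 512 bytes, bandwidth = 1000 Mbps
Packet in bits = 512 * 8 = 4096 bits
Bandwidth = 1000 * 10^6 = 1000000000 bps
Time = 4096 / 1000000000 seconds
Time in us = 4096 * 10^6 / 1000000000 = 4.096

4.096


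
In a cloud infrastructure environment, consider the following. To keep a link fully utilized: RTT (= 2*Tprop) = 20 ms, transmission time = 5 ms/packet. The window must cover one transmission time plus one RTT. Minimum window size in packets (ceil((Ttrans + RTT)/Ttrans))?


Given: Ttrans = 5 ms, RTT = 20 ms (= 2 * Tprop, Tprop = 10 ms)
Time until first ACK returns = Ttrans + RTT = 5 + 20 = 25 ms
Need W * Ttrans >= Ttrans + RTT  ->  W >= (Ttrans + RTT) / Ttrans
(Ttrans + RTT) / Ttrans = 25 / 5 = 5
W_min = ceil(5) = 5

5


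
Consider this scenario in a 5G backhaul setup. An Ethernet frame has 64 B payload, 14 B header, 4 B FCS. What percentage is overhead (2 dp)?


Given: payload = 64 B, header = 14 B, trailer = 4 B
Overhead bytes = header + trailer = 14 + 4 = 18
Total frame = payload + overhead = 64 + 18 = 82
Overhead % = 18 / 82 * 100 = 21.9512% -> 21.95% (2 dp)

21.95


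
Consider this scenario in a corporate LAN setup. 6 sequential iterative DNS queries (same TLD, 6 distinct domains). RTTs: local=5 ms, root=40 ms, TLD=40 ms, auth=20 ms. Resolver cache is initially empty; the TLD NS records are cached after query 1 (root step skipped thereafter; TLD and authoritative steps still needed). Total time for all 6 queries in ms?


Lookup 1 (cold cache): local + root + TLD + auth = 5 + 40 + 40 + 20 = 105 ms
Lookups 2..6 (TLD NS cached -> skip root; new domain -> still ask TLD and auth): local + TLD + auth = 5 + 40 + 20 = 65 ms each
Remaining 5 lookups: 5 * 65 = 325 ms
Total = 105 + 325 = 430 ms

430


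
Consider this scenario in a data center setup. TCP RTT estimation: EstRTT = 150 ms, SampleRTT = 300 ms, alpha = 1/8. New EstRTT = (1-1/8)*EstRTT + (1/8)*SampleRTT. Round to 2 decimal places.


Given: EstRTT = 150 ms, SampleRTT = 300 ms, alpha = 1/8
New EstRTT = (1 - alpha) * EstRTT + alpha * SampleRTT
(7/8) * 150 = 131.25
(1/8) * 300 = 37.5
New EstRTT = 131.25 + 37.5 = 168.75 ms -> 168.75 ms (2 dp)

168.75


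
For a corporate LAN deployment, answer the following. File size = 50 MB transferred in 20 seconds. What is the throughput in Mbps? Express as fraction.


Given: file = 50 MB, time = 20 s
File in Mb = 50 * 8 = 400 Mb
Throughput = 400 / 20 Mbps
Throughput = 20 Mbps

20


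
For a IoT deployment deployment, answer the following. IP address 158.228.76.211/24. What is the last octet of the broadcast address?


Given: IP = 158.228.76.211, prefix = /24
Host bits = 32 - 24 = 8
Network last octet = 211 AND mask = 0
Host part size = 2^8 - 1 = 255
Broadcast last octet = 0 OR 255 = 255

255


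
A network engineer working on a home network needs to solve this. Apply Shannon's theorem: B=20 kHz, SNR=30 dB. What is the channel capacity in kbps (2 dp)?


Given: B = 20 kHz, SNR = 30 dB
SNR linear = 10^(30/10) = 1000
1 + SNR = 1001
log2(1001) = 9.9672262588
C = 20 * 1000 * 9.9672262588 = 199344.5252 bps
C = 199.344525 kbps -> 199.34 kbps (2 dp)

199.34


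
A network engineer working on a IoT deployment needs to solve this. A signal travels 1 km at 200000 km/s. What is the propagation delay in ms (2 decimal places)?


Given: distance = 1 km, speed = 200000 km/s
Delay = distance / speed = 1 / 200000 seconds
Delay in ms = 1 * 1000 / 200000
Delay = 0.0050 ms
Rounded to 2 dp = 0.01 ms

0.01


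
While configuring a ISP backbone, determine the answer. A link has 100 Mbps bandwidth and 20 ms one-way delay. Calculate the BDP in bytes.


Given: bandwidth = 100 Mbps, delay = 20 ms
BDP in bits = 100 * 10^6 * 20 / 1000
BDP in bits = 2000000
BDP in bytes = 2000000 / 8 = 250000

250000


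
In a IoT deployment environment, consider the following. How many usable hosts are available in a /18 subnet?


Given: subnet mask /18
Host bits = 32 - 18 = 14
Total addresses = 2^14 = 16384
Usable hosts = 16384 - 2 (network + broadcast) = 16382

16382


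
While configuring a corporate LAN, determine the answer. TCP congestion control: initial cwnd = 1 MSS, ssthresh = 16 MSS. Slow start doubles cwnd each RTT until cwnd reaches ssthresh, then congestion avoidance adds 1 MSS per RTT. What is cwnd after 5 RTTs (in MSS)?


RTT 0: cwnd = 1 MSS (initial)
RTT 1: cwnd = 2 MSS (slow start, doubled)
RTT 2: cwnd = 4 MSS (slow start, doubled)
RTT 3: cwnd = 8 MSS (slow start, doubled)
RTT 4: cwnd = 16 MSS (slow start, doubled)
RTT 5: cwnd = 17 MSS (congestion avoidance, +1)

17


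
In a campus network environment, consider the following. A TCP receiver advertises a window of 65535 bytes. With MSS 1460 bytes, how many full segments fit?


Given: RWND = 65535 bytes, MSS = 1460 bytes
Full segments = floor(RWND / MSS)
Full segments = floor(65535 / 1460)
Full segments = floor(44.887) = 44

44


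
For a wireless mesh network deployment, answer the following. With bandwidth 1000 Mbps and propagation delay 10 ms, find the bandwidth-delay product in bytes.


Given: bandwidth = 1000 Mbps, delay = 10 ms
BDP in bits = 1000 * 10^6 * 10 / 1000
BDP in bits = 10000000
BDP in bytes = 10000000 / 8 = 1250000

1250000


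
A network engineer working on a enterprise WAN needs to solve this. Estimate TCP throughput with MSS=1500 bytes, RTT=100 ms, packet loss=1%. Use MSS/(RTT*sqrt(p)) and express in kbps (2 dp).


Given: MSS = 1500 bytes, RTT = 100 ms, loss = 1%
RTT in seconds = 100 / 1000 = 0.1
Loss rate = 1% = 0.01
sqrt(loss) = sqrt(0.01) = 0.1
Throughput (bytes/s) = 1500 / (0.1 * 0.1) = 150000.0000
Throughput (kbps) = 150000.0000 * 8 / 1000 = 1200.000000 -> 1200.00 kbps (2 dp)

1200.00


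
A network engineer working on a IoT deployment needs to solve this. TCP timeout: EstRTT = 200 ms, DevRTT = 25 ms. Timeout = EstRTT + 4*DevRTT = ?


Given: EstRTT = 200 ms, DevRTT = 25 ms
Timeout = EstRTT + 4 * DevRTT
4 * DevRTT = 4 * 25 = 100
Timeout = 200 + 100 = 300 ms

300


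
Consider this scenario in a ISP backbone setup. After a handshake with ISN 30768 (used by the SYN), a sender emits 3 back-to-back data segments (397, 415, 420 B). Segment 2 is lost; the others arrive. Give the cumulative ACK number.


SYN uses sequence number 30768; first data byte = ISN + 1 = 30769.
Segment 1: SEQ = 30769, len = 397 B, covers [30769, 31165]
Segment 2: SEQ = 31166, len = 415 B, covers [31166, 31580] [LOST]
Segment 3: SEQ = 31581, len = 420 B, covers [31581, 32000]
In-order data received: bytes [30769, 31165] (segments 1..1).
Segment 2 missing -> gap begins at byte 31166; later segments buffered out of order.
Cumulative ACK = next expected in-order byte = 30769 + 397 = 31166

31166


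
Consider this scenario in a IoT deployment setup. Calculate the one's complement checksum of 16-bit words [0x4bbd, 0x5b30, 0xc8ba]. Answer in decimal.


Given words: [0x4bbd, 0x5b30, 0xc8ba]
Step 1: Sum all words
Raw sum = 19389 + 23344 + 51386 = 94119
Step 2: Fold carry: (28583 + 1) = 28584
One's complement = ~28584 & 0xFFFF = 36951

36951


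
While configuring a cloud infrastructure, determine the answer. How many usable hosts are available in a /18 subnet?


Given: subnet mask /18
Host bits = 32 - 18 = 14
Total addresses = 2^14 = 16384
Usable hosts = 16384 - 2 (network + broadcast) = 16382

16382


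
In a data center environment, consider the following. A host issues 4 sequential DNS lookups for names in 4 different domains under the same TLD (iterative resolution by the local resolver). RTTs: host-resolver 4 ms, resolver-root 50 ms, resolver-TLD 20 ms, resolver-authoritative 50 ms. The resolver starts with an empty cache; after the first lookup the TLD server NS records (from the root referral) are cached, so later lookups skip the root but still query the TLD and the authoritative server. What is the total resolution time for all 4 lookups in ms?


Lookup 1 (cold cache): local + root + TLD + auth = 4 + 50 + 20 + 50 = 124 ms
Lookups 2..4 (TLD NS cached -> skip root; new domain -> still ask TLD and auth): local + TLD + auth = 4 + 20 + 50 = 74 ms each
Remaining 3 lookups: 3 * 74 = 222 ms
Total = 124 + 222 = 346 ms

346


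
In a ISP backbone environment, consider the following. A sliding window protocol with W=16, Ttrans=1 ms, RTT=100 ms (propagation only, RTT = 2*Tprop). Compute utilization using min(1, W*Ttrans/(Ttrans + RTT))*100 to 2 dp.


Given: W = 16, Ttrans = 1 ms, RTT = 100 ms (= 2 * Tprop, Tprop = 50 ms)
Cycle time = Ttrans + RTT = 1 + 100 = 101 ms (first packet sent until its ACK returns)
W * Ttrans = 16 * 1 = 16 ms of sending per cycle
W * Ttrans / (Ttrans + RTT) = 16 / 101 = 0.158416
U = min(1, 0.158416) = 0.158416
U% = 15.84%

15.84


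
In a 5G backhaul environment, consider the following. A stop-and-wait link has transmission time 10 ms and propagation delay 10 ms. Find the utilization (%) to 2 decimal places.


Given: Ttrans = 10 ms, Tprop = 10 ms
RTT = 2 * Tprop = 2 * 10 = 20 ms
U = Ttrans / (Ttrans + RTT)
U = 10 / (10 + 20)
U = 10 / 30 = 0.333333
U% = 33.33%

33.33


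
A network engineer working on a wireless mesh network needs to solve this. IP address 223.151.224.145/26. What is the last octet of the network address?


Given: IP = 223.151.224.145, prefix = /26
Subnet mask = 255.255.255.192
Last octet of IP: 145
Last octet of mask: 192
Network last octet = 145 AND 192 = 128

128


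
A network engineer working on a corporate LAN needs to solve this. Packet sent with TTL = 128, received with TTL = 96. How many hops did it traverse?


Given: initial TTL = 128, received TTL = 96
Hops = initial TTL - received TTL
Hops = 128 - 96 = 32

32


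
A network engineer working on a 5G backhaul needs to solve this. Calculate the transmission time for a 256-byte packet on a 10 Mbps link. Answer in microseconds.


Given: packet = 256 bytes, bandwidth = 10 Mbps
Packet in bits = 256 * 8 = 2048 bits
Bandwidth = 10 * 10^6 = 10000000 bps
Time = 2048 / 10000000 seconds
Time in us = 2048 * 10^6 / 10000000 = 204.8

204.8


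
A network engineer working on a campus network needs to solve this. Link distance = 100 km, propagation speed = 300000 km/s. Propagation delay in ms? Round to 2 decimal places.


Given: distance = 100 km, speed = 300000 km/s
Delay = distance / speed = 100 / 300000 seconds
Delay in ms = 100 * 1000 / 300000
Delay = 0.3333 ms
Rounded to 2 dp = 0.33 ms

0.33


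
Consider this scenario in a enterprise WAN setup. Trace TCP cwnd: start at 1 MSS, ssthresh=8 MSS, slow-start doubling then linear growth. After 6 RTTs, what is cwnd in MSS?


RTT 0: cwnd = 1 MSS (initial)
RTT 1: cwnd = 2 MSS (slow start, doubled)
RTT 2: cwnd = 4 MSS (slow start, doubled)
RTT 3: cwnd = 8 MSS (slow start, doubled)
RTT 4: cwnd = 9 MSS (congestion avoidance, +1)
RTT 5: cwnd = 10 MSS (congestion avoidance, +1)
RTT 6: cwnd = 11 MSS (congestion avoidance, +1)

11


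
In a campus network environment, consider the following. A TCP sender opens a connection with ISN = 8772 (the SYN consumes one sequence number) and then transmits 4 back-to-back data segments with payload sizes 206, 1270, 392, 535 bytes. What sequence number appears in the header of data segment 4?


The SYN occupies sequence number ISN = 8772, so the first data byte is ISN + 1 = 8773.
SEQ of data segment i = (ISN + 1) + sum of payload sizes of segments 1..i-1.
Segment 1: SEQ = 8773, payload = 206 bytes
Segment 2: SEQ = 8979, payload = 1270 bytes
Segment 3: SEQ = 10249, payload = 392 bytes
Segment 4: SEQ = 10641, payload = 535 bytes
SEQ of segment 4 = 8773 + 206 + 1270 + 392 = 10641

10641


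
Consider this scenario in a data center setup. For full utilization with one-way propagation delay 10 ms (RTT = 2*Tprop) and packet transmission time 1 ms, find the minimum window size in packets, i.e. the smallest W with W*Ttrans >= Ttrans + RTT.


Given: Ttrans = 1 ms, RTT = 20 ms (= 2 * Tprop, Tprop = 10 ms)
Time until first ACK returns = Ttrans + RTT = 1 + 20 = 21 ms
Need W * Ttrans >= Ttrans + RTT  ->  W >= (Ttrans + RTT) / Ttrans
(Ttrans + RTT) / Ttrans = 21 / 1 = 21
W_min = ceil(21) = 21

21


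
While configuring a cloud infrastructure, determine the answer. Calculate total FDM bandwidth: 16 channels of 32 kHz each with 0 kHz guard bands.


Given: 16 channels, 32 kHz each, guard = 0 kHz
Channel bandwidth = 16 * 32 = 512 kHz
Guard bands = 15 gaps * 0 kHz = 0 kHz
Total = 512 + 0 = 512 kHz

512


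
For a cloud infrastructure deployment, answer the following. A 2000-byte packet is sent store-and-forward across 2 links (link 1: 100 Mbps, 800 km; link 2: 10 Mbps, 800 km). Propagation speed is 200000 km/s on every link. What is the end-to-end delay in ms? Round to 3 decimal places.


Packet = 2000 bytes = 16000 bits. Store-and-forward: sum (t_trans + t_prop) per link.
Link 1: t_trans = 16000/(100*10^6) s = 0.1600 ms; t_prop = 800/200000 s = 4.0000 ms; subtotal = 4.1600 ms
Link 2: t_trans = 16000/(10*10^6) s = 1.6000 ms; t_prop = 800/200000 s = 4.0000 ms; subtotal = 5.6000 ms
End-to-end = 4.1600 + 5.6000 = 9.7600 ms -> 9.760 ms (3 dp)

9.760


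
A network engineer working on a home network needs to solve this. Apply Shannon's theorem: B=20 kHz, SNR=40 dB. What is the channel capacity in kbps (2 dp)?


Given: B = 20 kHz, SNR = 40 dB
SNR linear = 10^(40/10) = 10000
1 + SNR = 10001
log2(10001) = 13.2878566418
C = 20 * 1000 * 13.2878566418 = 265757.1328 bps
C = 265.757133 kbps -> 265.76 kbps (2 dp)

265.76


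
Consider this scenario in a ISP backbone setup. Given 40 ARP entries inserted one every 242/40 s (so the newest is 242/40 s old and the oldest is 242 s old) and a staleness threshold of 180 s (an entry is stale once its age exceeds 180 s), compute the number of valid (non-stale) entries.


Ages are k * 242/40 s for k = 1..40 (spacing = 6.0500 s).
Entry k is valid iff k * 242/40 <= 180 iff k <= 40 * 180 / 242 = 29.7521
n_valid = floor(29.7521) = 29
(n_stale = 40 - 29 = 11)

29


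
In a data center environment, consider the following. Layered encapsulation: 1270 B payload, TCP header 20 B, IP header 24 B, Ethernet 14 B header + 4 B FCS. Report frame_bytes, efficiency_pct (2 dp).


TCP segment = 1270 + 20 = 1290 B
IP packet = 1290 + 24 = 1314 B
Ethernet frame = 1314 + 14 + 4 = 1332 B
Efficiency = app / frame = 1270 / 1332 = 0.953453 = 95.3453% -> 95.35% (2 dp)

1332, 95.35


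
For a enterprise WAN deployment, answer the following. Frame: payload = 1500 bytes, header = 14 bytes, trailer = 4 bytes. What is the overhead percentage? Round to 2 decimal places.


Given: payload = 1500 B, header = 14 B, trailer = 4 B
Overhead bytes = header + trailer = 14 + 4 = 18
Total frame = payload + overhead = 1500 + 18 = 1518
Overhead % = 18 / 1518 * 100 = 1.1858% -> 1.19% (2 dp)

1.19


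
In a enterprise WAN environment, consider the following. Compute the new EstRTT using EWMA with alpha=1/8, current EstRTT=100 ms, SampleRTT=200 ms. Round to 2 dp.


Given: EstRTT = 100 ms, SampleRTT = 200 ms, alpha = 1/8
New EstRTT = (1 - alpha) * EstRTT + alpha * SampleRTT
(7/8) * 100 = 87.5
(1/8) * 200 = 25
New EstRTT = 87.5 + 25 = 112.5 ms -> 112.50 ms (2 dp)

112.50


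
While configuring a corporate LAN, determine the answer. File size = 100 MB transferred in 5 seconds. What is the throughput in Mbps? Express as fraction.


Given: file = 100 MB, time = 5 s
File in Mb = 100 * 8 = 800 Mb
Throughput = 800 / 5 Mbps
Throughput = 160 Mbps

160


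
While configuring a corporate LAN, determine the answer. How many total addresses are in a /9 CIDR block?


Given: CIDR prefix /9
Host bits = 32 - 9 = 23
Total addresses = 2^23 = 8388608

8388608


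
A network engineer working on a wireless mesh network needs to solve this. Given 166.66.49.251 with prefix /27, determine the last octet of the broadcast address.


Given: IP = 166.66.49.251, prefix = /27
Host bits = 32 - 27 = 5
Network last octet = 251 AND mask = 224
Host part size = 2^5 - 1 = 31
Broadcast last octet = 224 OR 31 = 255

255


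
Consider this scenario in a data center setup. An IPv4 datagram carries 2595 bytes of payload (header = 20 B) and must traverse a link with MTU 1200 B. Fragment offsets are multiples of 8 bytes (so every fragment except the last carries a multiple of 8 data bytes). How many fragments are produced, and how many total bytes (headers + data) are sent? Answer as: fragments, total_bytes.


Max data per non-final fragment = floor((MTU - header)/8)*8 = floor((1200 - 20)/8)*8 = floor(1180/8)*8 = 1176 B
Final fragment needs no 8-byte alignment: it can carry up to MTU - header = 1180 B
Non-final fragments needed = ceil((payload - 1180) / 1176) = ceil(1415/1176) = ceil(1.2032) = 2
Number of fragments = 2 + 1 = 3
Fragment sizes (data): 2 * 1176 B + 243 B (last, 243 <= 1180 OK)
Total bytes sent = payload + n_frags * header = 2595 + 3*20 = 2595 + 60 = 2655 B

3, 2655


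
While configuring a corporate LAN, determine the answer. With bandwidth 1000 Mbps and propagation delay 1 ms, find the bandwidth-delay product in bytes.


Given: bandwidth = 1000 Mbps, delay = 1 ms
BDP in bits = 1000 * 10^6 * 1 / 1000
BDP in bits = 1000000
BDP in bytes = 1000000 / 8 = 125000

125000


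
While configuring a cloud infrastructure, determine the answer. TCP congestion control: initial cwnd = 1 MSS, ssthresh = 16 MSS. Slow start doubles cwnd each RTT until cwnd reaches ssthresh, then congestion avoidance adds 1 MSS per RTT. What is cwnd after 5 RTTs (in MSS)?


RTT 0: cwnd = 1 MSS (initial)
RTT 1: cwnd = 2 MSS (slow start, doubled)
RTT 2: cwnd = 4 MSS (slow start, doubled)
RTT 3: cwnd = 8 MSS (slow start, doubled)
RTT 4: cwnd = 16 MSS (slow start, doubled)
RTT 5: cwnd = 17 MSS (congestion avoidance, +1)

17


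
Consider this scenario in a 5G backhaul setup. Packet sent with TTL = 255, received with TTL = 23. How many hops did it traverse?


Given: initial TTL = 255, received TTL = 23
Hops = initial TTL - received TTL
Hops = 255 - 23 = 232

232


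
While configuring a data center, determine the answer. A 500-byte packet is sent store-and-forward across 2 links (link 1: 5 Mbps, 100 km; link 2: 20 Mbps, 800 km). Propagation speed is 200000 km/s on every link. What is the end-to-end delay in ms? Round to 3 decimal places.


Packet = 500 bytes = 4000 bits. Store-and-forward: sum (t_trans + t_prop) per link.
Link 1: t_trans = 4000/(5*10^6) s = 0.8000 ms; t_prop = 100/200000 s = 0.5000 ms; subtotal = 1.3000 ms
Link 2: t_trans = 4000/(20*10^6) s = 0.2000 ms; t_prop = 800/200000 s = 4.0000 ms; subtotal = 4.2000 ms
End-to-end = 1.3000 + 4.2000 = 5.5000 ms -> 5.500 ms (3 dp)

5.500


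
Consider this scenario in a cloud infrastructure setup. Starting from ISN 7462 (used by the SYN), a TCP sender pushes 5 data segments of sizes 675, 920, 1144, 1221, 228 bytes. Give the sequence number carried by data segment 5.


The SYN occupies sequence number ISN = 7462, so the first data byte is ISN + 1 = 7463.
SEQ of data segment i = (ISN + 1) + sum of payload sizes of segments 1..i-1.
Segment 1: SEQ = 7463, payload = 675 bytes
Segment 2: SEQ = 8138, payload = 920 bytes
Segment 3: SEQ = 9058, payload = 1144 bytes
Segment 4: SEQ = 10202, payload = 1221 bytes
Segment 5: SEQ = 11423, payload = 228 bytes
SEQ of segment 5 = 7463 + 675 + 920 + 1144 + 1221 = 11423

11423


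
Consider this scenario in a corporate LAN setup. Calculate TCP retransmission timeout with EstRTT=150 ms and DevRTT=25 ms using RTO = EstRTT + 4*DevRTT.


Given: EstRTT = 150 ms, DevRTT = 25 ms
Timeout = EstRTT + 4 * DevRTT
4 * DevRTT = 4 * 25 = 100
Timeout = 150 + 100 = 250 ms

250


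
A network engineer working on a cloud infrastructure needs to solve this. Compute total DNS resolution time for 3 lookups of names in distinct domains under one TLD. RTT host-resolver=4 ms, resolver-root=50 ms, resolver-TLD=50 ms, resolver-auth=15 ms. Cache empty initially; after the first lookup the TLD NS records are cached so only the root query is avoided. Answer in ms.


Lookup 1 (cold cache): local + root + TLD + auth = 4 + 50 + 50 + 15 = 119 ms
Lookups 2..3 (TLD NS cached -> skip root; new domain -> still ask TLD and auth): local + TLD + auth = 4 + 50 + 15 = 69 ms each
Remaining 2 lookups: 2 * 69 = 138 ms
Total = 119 + 138 = 257 ms

257
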